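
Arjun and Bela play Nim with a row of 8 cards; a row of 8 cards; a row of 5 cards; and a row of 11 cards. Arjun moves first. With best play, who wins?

Arjun wins

Compute the nim-sum pairwise:
8 ⊕ 8 = 0
0 ⊕ 5 = 5
5 ⊕ 11 = 14
The nim-sum is 14 ≠ 0, so this is an N-position: the player to move can win; Arjun has a winning move.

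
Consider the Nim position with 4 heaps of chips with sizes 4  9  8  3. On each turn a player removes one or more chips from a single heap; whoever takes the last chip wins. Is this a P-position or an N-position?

Compute the nim-sum pairwise:
4 ⊕ 9 = 13
13 ⊕ 8 = 5
5 ⊕ 3 = 6
The nim-sum is 6 ≠ 0, so this is an N-position: the player to move can win.

N-position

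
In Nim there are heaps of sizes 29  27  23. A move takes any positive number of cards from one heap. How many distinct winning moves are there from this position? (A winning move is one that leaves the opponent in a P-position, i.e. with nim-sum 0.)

3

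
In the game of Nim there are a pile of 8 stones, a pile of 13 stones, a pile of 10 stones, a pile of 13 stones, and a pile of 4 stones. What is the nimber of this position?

6

Compute the nim-sum pairwise:
8 ⊕ 13 = 5
5 ⊕ 10 = 15
15 ⊕ 13 = 2
2 ⊕ 4 = 6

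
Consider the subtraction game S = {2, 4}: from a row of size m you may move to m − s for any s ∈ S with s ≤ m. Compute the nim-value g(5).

2

Build the Grundy sequence with g(k) = mex{g(k−s) : s ∈ {2, 4}, s ≤ k}:
g(0) = mex{} = 0
g(1) = mex{} = 0
g(2) = mex{0} = 1
g(3) = mex{0} = 1
g(4) = mex{0,1} = 2
g(5) = mex{0,1} = 2
So g(5) = 2.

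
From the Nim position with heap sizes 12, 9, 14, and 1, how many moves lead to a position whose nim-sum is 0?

3

Bitwise XOR of the heap sizes:
  1100  (12)
  1001  (9)
  1110  (14)
  0001  (1)
  ----
  1010  (10)
The overall nim-sum is X = 10. A heap of size p has a winning move iff p XOR X < p (reduce it to p XOR X).
  12: 12 XOR 10 = 6 < 12 — winning move (to 6).
  9: 9 XOR 10 = 3 < 9 — winning move (to 3).
  14: 14 XOR 10 = 4 < 14 — winning move (to 4).
  1: 1 XOR 10 = 11 ≥ 1 — no move.
That gives 3 winning moves.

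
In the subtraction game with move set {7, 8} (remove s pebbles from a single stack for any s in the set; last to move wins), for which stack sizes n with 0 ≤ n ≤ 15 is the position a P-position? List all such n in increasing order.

0, 1, 2, 3, 4, 5, 6, 15

Compute g(0), g(1), … for moves {7, 8}:
k:     0  1  2  3  4  5  6  7  8  9 10 11 12 13 14 15
g(k):  0  0  0  0  0  0  0  1  1  1  1  1  1  1  2  0
The P-positions (g = 0) in 0..15 are 0, 1, 2, 3, 4, 5, 6, 15.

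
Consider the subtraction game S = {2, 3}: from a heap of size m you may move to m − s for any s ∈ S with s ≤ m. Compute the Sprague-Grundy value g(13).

1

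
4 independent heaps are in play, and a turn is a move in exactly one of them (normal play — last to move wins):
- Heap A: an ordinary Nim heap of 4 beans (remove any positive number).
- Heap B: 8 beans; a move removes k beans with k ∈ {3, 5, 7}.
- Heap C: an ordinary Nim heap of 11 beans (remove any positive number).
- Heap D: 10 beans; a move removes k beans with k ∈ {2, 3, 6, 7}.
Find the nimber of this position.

13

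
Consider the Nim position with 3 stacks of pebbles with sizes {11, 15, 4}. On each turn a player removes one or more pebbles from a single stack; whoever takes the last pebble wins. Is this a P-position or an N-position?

P-position

Nim-sum: 11 XOR 15 XOR 4 = 0.
The nim-sum is 0, so this is a P-position: the player to move is in a losing position under optimal play.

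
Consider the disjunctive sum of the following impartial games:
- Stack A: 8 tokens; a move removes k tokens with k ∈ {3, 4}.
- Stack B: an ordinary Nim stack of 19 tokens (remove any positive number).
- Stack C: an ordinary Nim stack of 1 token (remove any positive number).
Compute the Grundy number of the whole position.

18

For stack A, compute g(0), g(1), … with moves {3, 4}:
g(0) = mex{} = 0
g(1) = mex{} = 0
g(2) = mex{} = 0
g(3) = mex{0} = 1
g(4) = mex{0} = 1
g(5) = mex{0} = 1
g(6) = mex{0,1} = 2
g(7) = mex{1} = 0
g(8) = mex{1} = 0
So g(8) = 0.
Stack B is a plain Nim stack of size 19, so its Grundy value is 19.
Stack C is a plain Nim stack of size 1, so its Grundy value is 1.
The value of a disjunctive sum is the nim-sum of the parts.
Combined value = 0 ⊕ 19 ⊕ 1 = 18.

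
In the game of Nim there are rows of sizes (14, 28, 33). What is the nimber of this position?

51

Nim-sum: 14 ⊕ 28 ⊕ 33 = 51.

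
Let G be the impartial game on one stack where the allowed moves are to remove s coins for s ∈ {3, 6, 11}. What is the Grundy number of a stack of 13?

Build the Grundy sequence with g(k) = mex{g(k−s) : s ∈ {3, 6, 11}, s ≤ k}:
k:     0  1  2  3  4  5  6  7  8  9 10 11 12 13
g(k):  0  0  0  1  1  1  2  2  2  0  0  3  1  1
So g(13) = 1.

1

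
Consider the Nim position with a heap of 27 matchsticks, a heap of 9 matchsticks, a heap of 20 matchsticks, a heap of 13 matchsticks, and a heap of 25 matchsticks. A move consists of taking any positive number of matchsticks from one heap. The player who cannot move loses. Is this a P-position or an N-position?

Compute the nim-sum pairwise:
27 ⊕ 9 = 18
18 ⊕ 20 = 6
6 ⊕ 13 = 11
11 ⊕ 25 = 18
The nim-sum is 18 ≠ 0, so this is an N-position: the player to move can win.

N-position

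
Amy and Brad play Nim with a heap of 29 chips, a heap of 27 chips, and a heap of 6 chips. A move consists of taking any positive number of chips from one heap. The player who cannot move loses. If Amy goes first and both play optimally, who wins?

Brad wins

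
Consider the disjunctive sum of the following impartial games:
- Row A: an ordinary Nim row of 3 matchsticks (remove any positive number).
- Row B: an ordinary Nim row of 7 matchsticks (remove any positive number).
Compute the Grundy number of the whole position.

Row A is a plain Nim row of size 3, so its Grundy value is 3.
Row B is a plain Nim row of size 7, so its Grundy value is 7.
The value of a disjunctive sum is the nim-sum of the parts.
Combined value = 3 XOR 7 = 4.

4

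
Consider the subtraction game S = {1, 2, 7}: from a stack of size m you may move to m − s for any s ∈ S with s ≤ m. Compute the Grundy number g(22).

1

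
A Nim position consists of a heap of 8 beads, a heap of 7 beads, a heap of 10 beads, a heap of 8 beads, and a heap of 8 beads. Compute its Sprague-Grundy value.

In binary:
  1000  (8)
  0111  (7)
  1010  (10)
  1000  (8)
  1000  (8)
  ----
  0101  (5)

5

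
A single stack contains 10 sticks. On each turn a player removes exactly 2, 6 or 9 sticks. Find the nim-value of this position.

1

Grundy values for subtraction set {2, 6, 9}:
k:     0  1  2  3  4  5  6  7  8  9 10
g(k):  0  0  1  1  0  0  1  1  0  2  1
So g(10) = 1.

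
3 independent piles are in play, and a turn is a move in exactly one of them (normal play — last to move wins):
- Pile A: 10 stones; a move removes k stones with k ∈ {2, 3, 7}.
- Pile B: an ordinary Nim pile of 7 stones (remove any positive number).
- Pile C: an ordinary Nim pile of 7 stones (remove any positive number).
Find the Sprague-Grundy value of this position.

0

Grundy values for pile A (subtraction set {2, 3, 7}):
k:     0  1  2  3  4  5  6  7  8  9 10
g(k):  0  0  1  1  2  0  0  1  1  2  0
So g(10) = 0.
Pile B is a plain Nim pile of size 7, so its Grundy value is 7.
Pile C is a plain Nim pile of size 7, so its Grundy value is 7.
The value of a disjunctive sum is the nim-sum of the parts.
Combined value = 0 XOR 7 XOR 7 = 0.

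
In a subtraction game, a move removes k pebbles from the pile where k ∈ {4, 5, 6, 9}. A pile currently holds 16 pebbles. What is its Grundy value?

0

Build the Grundy sequence with g(k) = mex{g(k−s) : s ∈ {4, 5, 6, 9}, s ≤ k}:
k:     0  1  2  3  4  5  6  7  8  9 10 11 12 13 14 15 16
g(k):  0  0  0  0  1  1  1  1  2  2  2  2  3  0  0  0  0
So g(16) = 0.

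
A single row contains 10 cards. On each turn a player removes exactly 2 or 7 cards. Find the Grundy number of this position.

0

Compute g(0), g(1), … for moves {2, 7}:
k:     0  1  2  3  4  5  6  7  8  9 10
g(k):  0  0  1  1  0  0  1  1  2  0  0
So g(10) = 0.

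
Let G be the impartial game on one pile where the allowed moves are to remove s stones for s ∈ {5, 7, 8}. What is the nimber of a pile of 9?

1

Build the Grundy sequence with g(k) = mex{g(k−s) : s ∈ {5, 7, 8}, s ≤ k}:
k:     0  1  2  3  4  5  6  7  8  9
g(k):  0  0  0  0  0  1  1  1  1  1
So g(9) = 1.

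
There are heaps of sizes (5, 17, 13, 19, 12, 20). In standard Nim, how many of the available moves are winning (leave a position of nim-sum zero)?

3

Bitwise XOR of the heap sizes:
  00101  (5)
  10001  (17)
  01101  (13)
  10011  (19)
  01100  (12)
  10100  (20)
  -----
  10010  (18)
The overall nim-sum is X = 18. A heap of size p has a winning move iff p XOR X < p (reduce it to p XOR X).
  5: 5 XOR 18 = 23 ≥ 5 — no move.
  17: 17 XOR 18 = 3 < 17 — winning move (to 3).
  13: 13 XOR 18 = 31 ≥ 13 — no move.
  19: 19 XOR 18 = 1 < 19 — winning move (to 1).
  12: 12 XOR 18 = 30 ≥ 12 — no move.
  20: 20 XOR 18 = 6 < 20 — winning move (to 6).
That gives 3 winning moves.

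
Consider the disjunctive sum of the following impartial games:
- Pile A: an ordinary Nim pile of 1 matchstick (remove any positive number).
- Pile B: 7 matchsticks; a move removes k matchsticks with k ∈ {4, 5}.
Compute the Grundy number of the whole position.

0

Pile A is a plain Nim pile of size 1, so its Grundy value is 1.
For pile B, compute g(0), g(1), … with moves {4, 5}:
k:     0  1  2  3  4  5  6  7
g(k):  0  0  0  0  1  1  1  1
So g(7) = 1.
The value of a disjunctive sum is the nim-sum of the parts.
Combined value = 1 XOR 1 = 0.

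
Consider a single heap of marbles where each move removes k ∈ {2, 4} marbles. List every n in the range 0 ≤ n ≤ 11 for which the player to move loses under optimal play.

Build the Grundy sequence with g(k) = mex{g(k−s) : s ∈ {2, 4}, s ≤ k}:
g(0) = mex{} = 0
g(1) = mex{} = 0
g(2) = mex{0} = 1
g(3) = mex{0} = 1
g(4) = mex{0,1} = 2
g(5) = mex{0,1} = 2
g(6) = mex{1,2} = 0
g(7) = mex{1,2} = 0
g(8) = mex{0,2} = 1
g(9) = mex{0,2} = 1
g(10) = mex{0,1} = 2
g(11) = mex{0,1} = 2
The P-positions (g = 0) in 0..11 are 0, 1, 6, 7.

0, 1, 6, 7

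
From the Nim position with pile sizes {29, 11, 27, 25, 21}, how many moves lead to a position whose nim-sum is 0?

5

Compute the nim-sum pairwise:
29 XOR 11 = 22
22 XOR 27 = 13
13 XOR 25 = 20
20 XOR 21 = 1
The overall nim-sum is X = 1. A pile of size p has a winning move iff p XOR X < p (reduce it to p XOR X).
  29: 29 XOR 1 = 28 < 29 — winning move (to 28).
  11: 11 XOR 1 = 10 < 11 — winning move (to 10).
  27: 27 XOR 1 = 26 < 27 — winning move (to 26).
  25: 25 XOR 1 = 24 < 25 — winning move (to 24).
  21: 21 XOR 1 = 20 < 21 — winning move (to 20).
That gives 5 winning moves.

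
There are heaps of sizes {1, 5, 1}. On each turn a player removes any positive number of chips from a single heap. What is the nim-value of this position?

5

Nim-sum: 1 ⊕ 5 ⊕ 1 = 5.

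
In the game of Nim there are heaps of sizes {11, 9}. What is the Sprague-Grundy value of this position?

2

Nim-sum: 11 XOR 9 = 2.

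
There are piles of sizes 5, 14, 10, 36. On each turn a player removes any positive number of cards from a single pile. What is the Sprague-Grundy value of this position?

In binary:
  000101  (5)
  001110  (14)
  001010  (10)
  100100  (36)
  ------
  100101  (37)

37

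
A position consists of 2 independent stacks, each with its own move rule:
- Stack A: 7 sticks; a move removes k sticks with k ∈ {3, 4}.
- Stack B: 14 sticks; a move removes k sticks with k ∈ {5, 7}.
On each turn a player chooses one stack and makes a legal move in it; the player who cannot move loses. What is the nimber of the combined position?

0

Build the Grundy sequence for stack A with g(k) = mex{g(k−s) : s ∈ {3, 4}, s ≤ k}:
k:     0  1  2  3  4  5  6  7
g(k):  0  0  0  1  1  1  2  0
So g(7) = 0.
For stack B, compute g(0), g(1), … with moves {5, 7}:
g(0) = mex{} = 0
g(1) = mex{} = 0
g(2) = mex{} = 0
g(3) = mex{} = 0
g(4) = mex{} = 0
g(5) = mex{0} = 1
g(6) = mex{0} = 1
g(7) = mex{0} = 1
g(8) = mex{0} = 1
g(9) = mex{0} = 1
g(10) = mex{0,1} = 2
g(11) = mex{0,1} = 2
g(12) = mex{1} = 0
g(13) = mex{1} = 0
g(14) = mex{1} = 0
So g(14) = 0.
The value of a disjunctive sum is the nim-sum of the parts.
Combined value = 0 XOR 0 = 0.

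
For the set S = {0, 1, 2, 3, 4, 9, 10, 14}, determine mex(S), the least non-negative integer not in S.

The values 0, 1, 2, 3, 4 are all present; 5 is the first non-negative integer missing from the set.

5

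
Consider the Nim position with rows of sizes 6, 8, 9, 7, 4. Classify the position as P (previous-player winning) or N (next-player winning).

N-position

Compute the nim-sum pairwise:
6 ^ 8 = 14
14 ^ 9 = 7
7 ^ 7 = 0
0 ^ 4 = 4
The nim-sum is 4 ≠ 0, so this is an N-position: the player to move can win.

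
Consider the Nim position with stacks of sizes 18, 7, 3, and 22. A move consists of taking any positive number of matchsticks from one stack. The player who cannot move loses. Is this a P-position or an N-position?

Compute the nim-sum pairwise:
18 XOR 7 = 21
21 XOR 3 = 22
22 XOR 22 = 0
The nim-sum is 0, so this is a P-position: the player to move is in a losing position under optimal play.

P-position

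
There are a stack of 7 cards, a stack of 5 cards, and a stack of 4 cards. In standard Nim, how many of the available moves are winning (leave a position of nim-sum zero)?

Nim-sum: 7 XOR 5 XOR 4 = 6.
The overall nim-sum is X = 6. A stack of size p has a winning move iff p XOR X < p (reduce it to p XOR X).
  7: 7 XOR 6 = 1 < 7 — winning move (to 1).
  5: 5 XOR 6 = 3 < 5 — winning move (to 3).
  4: 4 XOR 6 = 2 < 4 — winning move (to 2).
That gives 3 winning moves.

3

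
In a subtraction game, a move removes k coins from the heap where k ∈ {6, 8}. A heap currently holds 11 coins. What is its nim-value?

1

Compute g(0), g(1), … for moves {6, 8}:
k:     0  1  2  3  4  5  6  7  8  9 10 11
g(k):  0  0  0  0  0  0  1  1  1  1  1  1
So g(11) = 1.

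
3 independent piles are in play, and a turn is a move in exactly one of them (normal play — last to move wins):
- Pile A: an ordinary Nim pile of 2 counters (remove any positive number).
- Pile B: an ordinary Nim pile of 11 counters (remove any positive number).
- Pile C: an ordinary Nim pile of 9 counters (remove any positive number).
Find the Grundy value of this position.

Pile A is a plain Nim pile of size 2, so its Grundy value is 2.
Pile B is a plain Nim pile of size 11, so its Grundy value is 11.
Pile C is a plain Nim pile of size 9, so its Grundy value is 9.
The value of a disjunctive sum is the nim-sum of the parts.
Combined value = 2 XOR 11 XOR 9 = 0.

0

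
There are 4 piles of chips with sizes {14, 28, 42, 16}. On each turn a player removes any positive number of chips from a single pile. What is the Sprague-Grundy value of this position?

Bitwise XOR of the heap sizes:
  001110  (14)
  011100  (28)
  101010  (42)
  010000  (16)
  ------
  101000  (40)

40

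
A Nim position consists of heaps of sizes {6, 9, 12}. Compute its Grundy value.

3

Compute the nim-sum pairwise:
6 ⊕ 9 = 15
15 ⊕ 12 = 3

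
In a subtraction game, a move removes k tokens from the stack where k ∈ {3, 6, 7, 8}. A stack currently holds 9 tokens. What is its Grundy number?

3

Compute g(0), g(1), … for moves {3, 6, 7, 8}:
g(0) = mex{} = 0
g(1) = mex{} = 0
g(2) = mex{} = 0
g(3) = mex{0} = 1
g(4) = mex{0} = 1
g(5) = mex{0} = 1
g(6) = mex{0,1} = 2
g(7) = mex{0,1} = 2
g(8) = mex{0,1} = 2
g(9) = mex{0,1,2} = 3
So g(9) = 3.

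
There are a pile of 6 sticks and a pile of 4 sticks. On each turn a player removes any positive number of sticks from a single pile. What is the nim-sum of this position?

Compute the nim-sum pairwise:
6 ⊕ 4 = 2

2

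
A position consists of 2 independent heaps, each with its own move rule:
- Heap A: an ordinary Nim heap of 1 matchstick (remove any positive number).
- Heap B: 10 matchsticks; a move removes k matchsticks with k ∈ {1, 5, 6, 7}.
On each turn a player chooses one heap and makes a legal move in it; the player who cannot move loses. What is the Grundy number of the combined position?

Heap A is a plain Nim heap of size 1, so its Grundy value is 1.
For heap B, compute g(0), g(1), … with moves {1, 5, 6, 7}:
g(0) = mex{} = 0
g(1) = mex{0} = 1
g(2) = mex{1} = 0
g(3) = mex{0} = 1
g(4) = mex{1} = 0
g(5) = mex{0} = 1
g(6) = mex{0,1} = 2
g(7) = mex{0,1,2} = 3
g(8) = mex{0,1,3} = 2
g(9) = mex{0,1,2} = 3
g(10) = mex{0,1,3} = 2
So g(10) = 2.
The value of a disjunctive sum is the nim-sum of the parts.
Combined value = 1 ⊕ 2 = 3.

3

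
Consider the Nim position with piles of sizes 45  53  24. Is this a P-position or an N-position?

P-position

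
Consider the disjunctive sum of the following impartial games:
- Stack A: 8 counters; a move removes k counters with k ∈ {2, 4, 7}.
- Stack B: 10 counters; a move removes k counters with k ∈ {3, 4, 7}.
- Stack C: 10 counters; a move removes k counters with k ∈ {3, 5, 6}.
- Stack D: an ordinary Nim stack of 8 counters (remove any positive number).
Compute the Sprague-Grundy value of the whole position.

For stack A, compute g(0), g(1), … with moves {2, 4, 7}:
k:     0  1  2  3  4  5  6  7  8
g(k):  0  0  1  1  2  2  0  3  1
So g(8) = 1.
Build the Grundy sequence for stack B with g(k) = mex{g(k−s) : s ∈ {3, 4, 7}, s ≤ k}:
k:     0  1  2  3  4  5  6  7  8  9 10
g(k):  0  0  0  1  1  1  2  2  2  3  0
So g(10) = 0.
For stack C, compute g(0), g(1), … with moves {3, 5, 6}:
k:     0  1  2  3  4  5  6  7  8  9 10
g(k):  0  0  0  1  1  1  2  2  2  0  0
So g(10) = 0.
Stack D is a plain Nim stack of size 8, so its Grundy value is 8.
By the Sprague-Grundy theorem, the Grundy value of a sum of independent games is the XOR of the component values.
Combined value = 1 ⊕ 0 ⊕ 0 ⊕ 8 = 9.

9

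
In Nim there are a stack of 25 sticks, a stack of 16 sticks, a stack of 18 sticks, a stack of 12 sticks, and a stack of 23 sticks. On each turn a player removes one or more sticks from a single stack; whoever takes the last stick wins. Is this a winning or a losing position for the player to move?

Losing position

Compute the nim-sum pairwise:
25 XOR 16 = 9
9 XOR 18 = 27
27 XOR 12 = 23
23 XOR 23 = 0
The nim-sum is 0, so this is a P-position: the player to move is in a losing position under optimal play.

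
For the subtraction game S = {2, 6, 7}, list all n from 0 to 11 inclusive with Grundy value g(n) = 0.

Compute g(0), g(1), … for moves {2, 6, 7}:
g(0) = mex{} = 0
g(1) = mex{} = 0
g(2) = mex{0} = 1
g(3) = mex{0} = 1
g(4) = mex{1} = 0
g(5) = mex{1} = 0
g(6) = mex{0} = 1
g(7) = mex{0} = 1
g(8) = mex{0,1} = 2
g(9) = mex{1} = 0
g(10) = mex{0,1,2} = 3
g(11) = mex{0} = 1
The P-positions (g = 0) in 0..11 are 0, 1, 4, 5, 9.

0, 1, 4, 5, 9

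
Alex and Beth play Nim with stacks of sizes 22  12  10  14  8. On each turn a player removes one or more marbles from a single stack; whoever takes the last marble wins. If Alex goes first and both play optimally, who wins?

Compute the nim-sum pairwise:
22 ^ 12 = 26
26 ^ 10 = 16
16 ^ 14 = 30
30 ^ 8 = 22
The nim-sum is 22 ≠ 0, so this is an N-position: the player to move can win; Alex has a winning move.

Alex wins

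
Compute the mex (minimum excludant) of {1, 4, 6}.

0

0 is not in the set, so the mex is 0.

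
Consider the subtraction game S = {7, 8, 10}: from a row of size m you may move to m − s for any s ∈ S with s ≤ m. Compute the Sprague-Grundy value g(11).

1

Compute g(0), g(1), … for moves {7, 8, 10}:
g(0) = mex{} = 0
g(1) = mex{} = 0
g(2) = mex{} = 0
g(3) = mex{} = 0
g(4) = mex{} = 0
g(5) = mex{} = 0
g(6) = mex{} = 0
g(7) = mex{0} = 1
g(8) = mex{0} = 1
g(9) = mex{0} = 1
g(10) = mex{0} = 1
g(11) = mex{0} = 1
So g(11) = 1.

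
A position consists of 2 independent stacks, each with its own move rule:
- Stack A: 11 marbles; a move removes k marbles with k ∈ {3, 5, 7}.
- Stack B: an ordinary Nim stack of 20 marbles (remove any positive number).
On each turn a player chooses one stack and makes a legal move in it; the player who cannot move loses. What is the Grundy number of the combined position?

20

Build the Grundy sequence for stack A with g(k) = mex{g(k−s) : s ∈ {3, 5, 7}, s ≤ k}:
k:     0  1  2  3  4  5  6  7  8  9 10 11
g(k):  0  0  0  1  1  1  2  2  2  3  0  0
So g(11) = 0.
Stack B is a plain Nim stack of size 20, so its Grundy value is 20.
The value of a disjunctive sum is the nim-sum of the parts.
Combined value = 0 XOR 20 = 20.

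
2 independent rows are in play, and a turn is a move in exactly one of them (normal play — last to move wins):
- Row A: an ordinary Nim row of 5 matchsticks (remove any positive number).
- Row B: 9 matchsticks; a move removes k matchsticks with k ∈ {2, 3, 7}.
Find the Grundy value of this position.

Row A is a plain Nim row of size 5, so its Grundy value is 5.
Grundy values for row B (subtraction set {2, 3, 7}):
g(0) = mex{} = 0
g(1) = mex{} = 0
g(2) = mex{0} = 1
g(3) = mex{0} = 1
g(4) = mex{0,1} = 2
g(5) = mex{1} = 0
g(6) = mex{1,2} = 0
g(7) = mex{0,2} = 1
g(8) = mex{0} = 1
g(9) = mex{0,1} = 2
So g(9) = 2.
The value of a disjunctive sum is the nim-sum of the parts.
Combined value = 5 XOR 2 = 7.

7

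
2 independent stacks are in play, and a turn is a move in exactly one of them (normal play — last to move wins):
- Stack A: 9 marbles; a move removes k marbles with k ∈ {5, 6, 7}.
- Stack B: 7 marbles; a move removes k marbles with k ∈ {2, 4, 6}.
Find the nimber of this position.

For stack A, compute g(0), g(1), … with moves {5, 6, 7}:
k:     0  1  2  3  4  5  6  7  8  9
g(k):  0  0  0  0  0  1  1  1  1  1
So g(9) = 1.
Grundy values for stack B (subtraction set {2, 4, 6}):
k:     0  1  2  3  4  5  6  7
g(k):  0  0  1  1  2  2  3  3
So g(7) = 3.
The value of a disjunctive sum is the nim-sum of the parts.
Combined value = 1 XOR 3 = 2.

2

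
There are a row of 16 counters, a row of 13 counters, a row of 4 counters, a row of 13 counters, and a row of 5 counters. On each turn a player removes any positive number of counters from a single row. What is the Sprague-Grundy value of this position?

17

Compute the nim-sum pairwise:
16 ^ 13 = 29
29 ^ 4 = 25
25 ^ 13 = 20
20 ^ 5 = 17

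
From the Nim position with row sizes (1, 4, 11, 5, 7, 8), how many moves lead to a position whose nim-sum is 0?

Nim-sum: 1 ^ 4 ^ 11 ^ 5 ^ 7 ^ 8 = 4.
The overall nim-sum is X = 4. A row of size p has a winning move iff p XOR X < p (reduce it to p XOR X).
  1: 1 XOR 4 = 5 ≥ 1 — no move.
  4: 4 XOR 4 = 0 < 4 — winning move (to 0).
  11: 11 XOR 4 = 15 ≥ 11 — no move.
  5: 5 XOR 4 = 1 < 5 — winning move (to 1).
  7: 7 XOR 4 = 3 < 7 — winning move (to 3).
  8: 8 XOR 4 = 12 ≥ 8 — no move.
That gives 3 winning moves.

3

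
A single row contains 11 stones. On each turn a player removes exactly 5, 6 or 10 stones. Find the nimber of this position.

Grundy values for subtraction set {5, 6, 10}:
g(0) = mex{} = 0
g(1) = mex{} = 0
g(2) = mex{} = 0
g(3) = mex{} = 0
g(4) = mex{} = 0
g(5) = mex{0} = 1
g(6) = mex{0} = 1
g(7) = mex{0} = 1
g(8) = mex{0} = 1
g(9) = mex{0} = 1
g(10) = mex{0,1} = 2
g(11) = mex{0,1} = 2
So g(11) = 2.

2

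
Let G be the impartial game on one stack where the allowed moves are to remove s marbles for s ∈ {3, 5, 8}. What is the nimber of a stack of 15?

1

Compute g(0), g(1), … for moves {3, 5, 8}:
k:     0  1  2  3  4  5  6  7  8  9 10 11 12 13 14 15
g(k):  0  0  0  1  1  1  2  2  2  3  3  0  0  0  1  1
So g(15) = 1.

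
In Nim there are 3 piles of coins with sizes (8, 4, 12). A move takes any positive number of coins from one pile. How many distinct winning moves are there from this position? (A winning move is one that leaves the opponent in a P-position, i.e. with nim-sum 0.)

In binary:
  1000  (8)
  0100  (4)
  1100  (12)
  ----
  0000  (0)
The nim-sum is already 0, so every move leaves a nonzero nim-sum — there are no winning moves.

0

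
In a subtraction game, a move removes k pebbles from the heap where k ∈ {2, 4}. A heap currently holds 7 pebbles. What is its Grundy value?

Compute g(0), g(1), … for moves {2, 4}:
k:     0  1  2  3  4  5  6  7
g(k):  0  0  1  1  2  2  0  0
So g(7) = 0.

0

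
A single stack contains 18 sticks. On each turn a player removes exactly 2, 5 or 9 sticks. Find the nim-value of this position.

0

Grundy values for subtraction set {2, 5, 9}:
k:     0  1  2  3  4  5  6  7  8  9 10 11 12 13 14 15 16 17 18
g(k):  0  0  1  1  0  2  1  0  0  1  1  0  2  1  0  0  1  1  0
So g(18) = 0.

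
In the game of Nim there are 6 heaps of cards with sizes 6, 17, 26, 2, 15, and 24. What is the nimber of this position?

Compute the nim-sum pairwise:
6 ⊕ 17 = 23
23 ⊕ 26 = 13
13 ⊕ 2 = 15
15 ⊕ 15 = 0
0 ⊕ 24 = 24

24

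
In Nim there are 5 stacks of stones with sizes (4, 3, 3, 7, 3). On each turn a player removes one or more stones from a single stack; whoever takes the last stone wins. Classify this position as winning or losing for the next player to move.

Nim-sum: 4 ^ 3 ^ 3 ^ 7 ^ 3 = 0.
The nim-sum is 0, so this is a P-position: the player to move is in a losing position under optimal play.

Losing position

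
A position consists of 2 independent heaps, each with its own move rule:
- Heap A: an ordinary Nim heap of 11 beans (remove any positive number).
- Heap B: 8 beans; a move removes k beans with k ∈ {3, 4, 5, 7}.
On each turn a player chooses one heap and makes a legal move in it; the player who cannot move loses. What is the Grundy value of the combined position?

9

Heap A is a plain Nim heap of size 11, so its Grundy value is 11.
For heap B, compute g(0), g(1), … with moves {3, 4, 5, 7}:
g(0) = mex{} = 0
g(1) = mex{} = 0
g(2) = mex{} = 0
g(3) = mex{0} = 1
g(4) = mex{0} = 1
g(5) = mex{0} = 1
g(6) = mex{0,1} = 2
g(7) = mex{0,1} = 2
g(8) = mex{0,1} = 2
So g(8) = 2.
The value of a disjunctive sum is the nim-sum of the parts.
Combined value = 11 ⊕ 2 = 9.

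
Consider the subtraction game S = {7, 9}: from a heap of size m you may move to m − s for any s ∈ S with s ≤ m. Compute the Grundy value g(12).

Compute g(0), g(1), … for moves {7, 9}:
g(0) = mex{} = 0
g(1) = mex{} = 0
g(2) = mex{} = 0
g(3) = mex{} = 0
g(4) = mex{} = 0
g(5) = mex{} = 0
g(6) = mex{} = 0
g(7) = mex{0} = 1
g(8) = mex{0} = 1
g(9) = mex{0} = 1
g(10) = mex{0} = 1
g(11) = mex{0} = 1
g(12) = mex{0} = 1
So g(12) = 1.

1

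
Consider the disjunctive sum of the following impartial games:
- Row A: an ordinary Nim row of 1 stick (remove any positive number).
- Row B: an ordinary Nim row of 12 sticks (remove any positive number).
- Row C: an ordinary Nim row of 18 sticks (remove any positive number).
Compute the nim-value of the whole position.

31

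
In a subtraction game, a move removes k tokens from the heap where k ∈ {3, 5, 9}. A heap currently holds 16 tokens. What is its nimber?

Build the Grundy sequence with g(k) = mex{g(k−s) : s ∈ {3, 5, 9}, s ≤ k}:
k:     0  1  2  3  4  5  6  7  8  9 10 11 12 13 14 15 16
g(k):  0  0  0  1  1  1  2  2  0  3  3  1  0  2  0  1  0
So g(16) = 0.

0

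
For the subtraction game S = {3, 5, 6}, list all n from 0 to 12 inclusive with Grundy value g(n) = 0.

0, 1, 2, 9, 10, 11

Build the Grundy sequence with g(k) = mex{g(k−s) : s ∈ {3, 5, 6}, s ≤ k}:
k:     0  1  2  3  4  5  6  7  8  9 10 11 12
g(k):  0  0  0  1  1  1  2  2  2  0  0  0  1
The P-positions (g = 0) in 0..12 are 0, 1, 2, 9, 10, 11.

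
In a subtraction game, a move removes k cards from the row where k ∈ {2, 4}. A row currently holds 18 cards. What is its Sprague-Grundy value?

0

Build the Grundy sequence with g(k) = mex{g(k−s) : s ∈ {2, 4}, s ≤ k}:
k:     0  1  2  3  4  5  6  7  8  9 10 11 12 13 14 15 16 17 18
g(k):  0  0  1  1  2  2  0  0  1  1  2  2  0  0  1  1  2  2  0
So g(18) = 0.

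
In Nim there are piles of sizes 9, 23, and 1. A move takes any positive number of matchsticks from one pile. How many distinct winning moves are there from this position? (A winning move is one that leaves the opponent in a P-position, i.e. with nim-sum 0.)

Compute the nim-sum pairwise:
9 ^ 23 = 30
30 ^ 1 = 31
The overall nim-sum is X = 31. A pile of size p has a winning move iff p XOR X < p (reduce it to p XOR X).
  9: 9 XOR 31 = 22 ≥ 9 — no move.
  23: 23 XOR 31 = 8 < 23 — winning move (to 8).
  1: 1 XOR 31 = 30 ≥ 1 — no move.
That gives 1 winning move.

1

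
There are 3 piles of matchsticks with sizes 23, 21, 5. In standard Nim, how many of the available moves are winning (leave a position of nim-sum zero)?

3

Compute the nim-sum pairwise:
23 ^ 21 = 2
2 ^ 5 = 7
The overall nim-sum is X = 7. A pile of size p has a winning move iff p XOR X < p (reduce it to p XOR X).
  23: 23 XOR 7 = 16 < 23 — winning move (to 16).
  21: 21 XOR 7 = 18 < 21 — winning move (to 18).
  5: 5 XOR 7 = 2 < 5 — winning move (to 2).
That gives 3 winning moves.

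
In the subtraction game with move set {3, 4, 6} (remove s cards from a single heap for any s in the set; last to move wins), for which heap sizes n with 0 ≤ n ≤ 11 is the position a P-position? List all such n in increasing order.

0, 1, 2, 9, 10, 11

Build the Grundy sequence with g(k) = mex{g(k−s) : s ∈ {3, 4, 6}, s ≤ k}:
k:     0  1  2  3  4  5  6  7  8  9 10 11
g(k):  0  0  0  1  1  1  2  2  2  0  0  0
The P-positions (g = 0) in 0..11 are 0, 1, 2, 9, 10, 11.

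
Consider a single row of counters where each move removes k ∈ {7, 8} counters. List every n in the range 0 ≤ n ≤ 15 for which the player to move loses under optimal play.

0, 1, 2, 3, 4, 5, 6, 15

Build the Grundy sequence with g(k) = mex{g(k−s) : s ∈ {7, 8}, s ≤ k}:
k:     0  1  2  3  4  5  6  7  8  9 10 11 12 13 14 15
g(k):  0  0  0  0  0  0  0  1  1  1  1  1  1  1  2  0
The P-positions (g = 0) in 0..15 are 0, 1, 2, 3, 4, 5, 6, 15.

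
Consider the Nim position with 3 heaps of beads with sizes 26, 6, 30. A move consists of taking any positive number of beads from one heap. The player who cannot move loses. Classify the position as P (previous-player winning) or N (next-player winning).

N-position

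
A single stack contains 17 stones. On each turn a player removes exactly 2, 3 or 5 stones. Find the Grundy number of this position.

Build the Grundy sequence with g(k) = mex{g(k−s) : s ∈ {2, 3, 5}, s ≤ k}:
k:     0  1  2  3  4  5  6  7  8  9 10 11 12 13 14 15 16 17
g(k):  0  0  1  1  2  2  3  0  0  1  1  2  2  3  0  0  1  1
So g(17) = 1.

1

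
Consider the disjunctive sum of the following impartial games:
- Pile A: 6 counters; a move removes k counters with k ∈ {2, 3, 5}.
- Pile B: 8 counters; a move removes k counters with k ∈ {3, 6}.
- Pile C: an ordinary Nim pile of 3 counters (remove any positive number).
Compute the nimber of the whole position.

For pile A, compute g(0), g(1), … with moves {2, 3, 5}:
g(0) = mex{} = 0
g(1) = mex{} = 0
g(2) = mex{0} = 1
g(3) = mex{0} = 1
g(4) = mex{0,1} = 2
g(5) = mex{0,1} = 2
g(6) = mex{0,1,2} = 3
So g(6) = 3.
For pile B, compute g(0), g(1), … with moves {3, 6}:
k:     0  1  2  3  4  5  6  7  8
g(k):  0  0  0  1  1  1  2  2  2
So g(8) = 2.
Pile C is a plain Nim pile of size 3, so its Grundy value is 3.
The value of a disjunctive sum is the nim-sum of the parts.
Combined value = 3 ⊕ 2 ⊕ 3 = 2.

2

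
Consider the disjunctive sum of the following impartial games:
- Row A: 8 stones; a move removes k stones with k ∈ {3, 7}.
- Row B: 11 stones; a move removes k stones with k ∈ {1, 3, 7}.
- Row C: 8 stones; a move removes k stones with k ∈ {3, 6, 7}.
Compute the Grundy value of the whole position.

1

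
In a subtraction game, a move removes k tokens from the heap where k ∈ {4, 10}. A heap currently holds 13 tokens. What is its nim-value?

1

Build the Grundy sequence with g(k) = mex{g(k−s) : s ∈ {4, 10}, s ≤ k}:
g(0) = mex{} = 0
g(1) = mex{} = 0
g(2) = mex{} = 0
g(3) = mex{} = 0
g(4) = mex{0} = 1
g(5) = mex{0} = 1
g(6) = mex{0} = 1
g(7) = mex{0} = 1
g(8) = mex{1} = 0
g(9) = mex{1} = 0
g(10) = mex{0,1} = 2
g(11) = mex{0,1} = 2
g(12) = mex{0} = 1
g(13) = mex{0} = 1
So g(13) = 1.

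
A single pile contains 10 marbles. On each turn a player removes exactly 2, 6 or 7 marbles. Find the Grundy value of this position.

Compute g(0), g(1), … for moves {2, 6, 7}:
g(0) = mex{} = 0
g(1) = mex{} = 0
g(2) = mex{0} = 1
g(3) = mex{0} = 1
g(4) = mex{1} = 0
g(5) = mex{1} = 0
g(6) = mex{0} = 1
g(7) = mex{0} = 1
g(8) = mex{0,1} = 2
g(9) = mex{1} = 0
g(10) = mex{0,1,2} = 3
So g(10) = 3.

3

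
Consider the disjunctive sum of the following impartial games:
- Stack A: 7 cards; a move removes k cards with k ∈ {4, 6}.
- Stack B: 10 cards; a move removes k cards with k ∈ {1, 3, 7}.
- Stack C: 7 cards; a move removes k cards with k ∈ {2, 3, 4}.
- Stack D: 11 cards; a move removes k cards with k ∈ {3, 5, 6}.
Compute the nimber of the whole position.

Grundy values for stack A (subtraction set {4, 6}):
g(0) = mex{} = 0
g(1) = mex{} = 0
g(2) = mex{} = 0
g(3) = mex{} = 0
g(4) = mex{0} = 1
g(5) = mex{0} = 1
g(6) = mex{0} = 1
g(7) = mex{0} = 1
So g(7) = 1.
For stack B, compute g(0), g(1), … with moves {1, 3, 7}:
g(0) = mex{} = 0
g(1) = mex{0} = 1
g(2) = mex{1} = 0
g(3) = mex{0} = 1
g(4) = mex{1} = 0
g(5) = mex{0} = 1
g(6) = mex{1} = 0
g(7) = mex{0} = 1
g(8) = mex{1} = 0
g(9) = mex{0} = 1
g(10) = mex{1} = 0
So g(10) = 0.
For stack C, compute g(0), g(1), … with moves {2, 3, 4}:
k:     0  1  2  3  4  5  6  7
g(k):  0  0  1  1  2  2  0  0
So g(7) = 0.
Grundy values for stack D (subtraction set {3, 5, 6}):
k:     0  1  2  3  4  5  6  7  8  9 10 11
g(k):  0  0  0  1  1  1  2  2  2  0  0  0
So g(11) = 0.
By the Sprague-Grundy theorem, the Grundy value of a sum of independent games is the XOR of the component values.
Combined value = 1 ⊕ 0 ⊕ 0 ⊕ 0 = 1.

1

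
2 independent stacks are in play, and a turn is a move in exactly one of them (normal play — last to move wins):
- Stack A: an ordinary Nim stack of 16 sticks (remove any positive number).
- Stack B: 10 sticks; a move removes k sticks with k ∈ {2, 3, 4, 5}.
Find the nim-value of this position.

17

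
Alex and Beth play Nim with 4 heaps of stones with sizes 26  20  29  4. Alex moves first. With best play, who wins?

Alex wins

In binary:
  11010  (26)
  10100  (20)
  11101  (29)
  00100  (4)
  -----
  10111  (23)
The nim-sum is 23 ≠ 0, so this is an N-position: the player to move can win; Alex has a winning move.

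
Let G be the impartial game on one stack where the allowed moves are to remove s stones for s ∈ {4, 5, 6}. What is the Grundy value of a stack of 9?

Build the Grundy sequence with g(k) = mex{g(k−s) : s ∈ {4, 5, 6}, s ≤ k}:
k:     0  1  2  3  4  5  6  7  8  9
g(k):  0  0  0  0  1  1  1  1  2  2
So g(9) = 2.

2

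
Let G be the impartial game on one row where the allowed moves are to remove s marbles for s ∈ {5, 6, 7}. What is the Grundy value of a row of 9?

Grundy values for subtraction set {5, 6, 7}:
k:     0  1  2  3  4  5  6  7  8  9
g(k):  0  0  0  0  0  1  1  1  1  1
So g(9) = 1.

1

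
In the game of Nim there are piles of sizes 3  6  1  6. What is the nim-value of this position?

Write each in binary and XOR column by column:
  011  (3)
  110  (6)
  001  (1)
  110  (6)
  ---
  010  (2)

2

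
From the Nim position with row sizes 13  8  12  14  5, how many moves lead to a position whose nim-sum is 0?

Compute the nim-sum pairwise:
13 XOR 8 = 5
5 XOR 12 = 9
9 XOR 14 = 7
7 XOR 5 = 2
The overall nim-sum is X = 2. A row of size p has a winning move iff p XOR X < p (reduce it to p XOR X).
  13: 13 XOR 2 = 15 ≥ 13 — no move.
  8: 8 XOR 2 = 10 ≥ 8 — no move.
  12: 12 XOR 2 = 14 ≥ 12 — no move.
  14: 14 XOR 2 = 12 < 14 — winning move (to 12).
  5: 5 XOR 2 = 7 ≥ 5 — no move.
That gives 1 winning move.

1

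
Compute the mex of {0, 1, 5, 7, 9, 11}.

The values 0, 1 are all present; 2 is the first non-negative integer missing from the set.

2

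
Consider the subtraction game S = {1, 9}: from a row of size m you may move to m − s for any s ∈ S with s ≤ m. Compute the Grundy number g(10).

0

Compute g(0), g(1), … for moves {1, 9}:
k:     0  1  2  3  4  5  6  7  8  9 10
g(k):  0  1  0  1  0  1  0  1  0  1  0
So g(10) = 0.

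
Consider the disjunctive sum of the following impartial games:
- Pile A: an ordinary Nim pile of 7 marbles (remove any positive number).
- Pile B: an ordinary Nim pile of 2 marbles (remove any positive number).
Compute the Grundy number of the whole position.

5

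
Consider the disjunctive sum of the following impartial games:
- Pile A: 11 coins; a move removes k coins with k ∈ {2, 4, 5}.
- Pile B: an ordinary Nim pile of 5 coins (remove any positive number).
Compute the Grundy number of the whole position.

7

For pile A, compute g(0), g(1), … with moves {2, 4, 5}:
g(0) = mex{} = 0
g(1) = mex{} = 0
g(2) = mex{0} = 1
g(3) = mex{0} = 1
g(4) = mex{0,1} = 2
g(5) = mex{0,1} = 2
g(6) = mex{0,1,2} = 3
g(7) = mex{1,2} = 0
g(8) = mex{1,2,3} = 0
g(9) = mex{0,2} = 1
g(10) = mex{0,2,3} = 1
g(11) = mex{0,1,3} = 2
So g(11) = 2.
Pile B is a plain Nim pile of size 5, so its Grundy value is 5.
The value of a disjunctive sum is the nim-sum of the parts.
Combined value = 2 ⊕ 5 = 7.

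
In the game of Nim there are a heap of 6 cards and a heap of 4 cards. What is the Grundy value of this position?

2

Compute the nim-sum pairwise:
6 ^ 4 = 2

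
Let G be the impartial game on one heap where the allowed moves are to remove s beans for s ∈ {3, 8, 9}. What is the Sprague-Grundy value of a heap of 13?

0

Compute g(0), g(1), … for moves {3, 8, 9}:
k:     0  1  2  3  4  5  6  7  8  9 10 11 12 13
g(k):  0  0  0  1  1  1  0  0  2  1  1  3  0  0
So g(13) = 0.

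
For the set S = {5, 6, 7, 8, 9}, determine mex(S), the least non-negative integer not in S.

0 is not in the set, so the mex is 0.

0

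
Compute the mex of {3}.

0

0 is not in the set, so the mex is 0.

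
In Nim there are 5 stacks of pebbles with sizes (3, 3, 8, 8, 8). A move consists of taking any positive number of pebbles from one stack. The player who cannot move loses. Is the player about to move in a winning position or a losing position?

Compute the nim-sum pairwise:
3 XOR 3 = 0
0 XOR 8 = 8
8 XOR 8 = 0
0 XOR 8 = 8
The nim-sum is 8 ≠ 0, so this is an N-position: the player to move can win.

Winning position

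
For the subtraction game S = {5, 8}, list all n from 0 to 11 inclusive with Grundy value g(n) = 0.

0, 1, 2, 3, 4

Grundy values for subtraction set {5, 8}:
g(0) = mex{} = 0
g(1) = mex{} = 0
g(2) = mex{} = 0
g(3) = mex{} = 0
g(4) = mex{} = 0
g(5) = mex{0} = 1
g(6) = mex{0} = 1
g(7) = mex{0} = 1
g(8) = mex{0} = 1
g(9) = mex{0} = 1
g(10) = mex{0,1} = 2
g(11) = mex{0,1} = 2
The P-positions (g = 0) in 0..11 are 0, 1, 2, 3, 4.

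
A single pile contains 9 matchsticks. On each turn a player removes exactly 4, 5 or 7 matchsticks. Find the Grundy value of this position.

Build the Grundy sequence with g(k) = mex{g(k−s) : s ∈ {4, 5, 7}, s ≤ k}:
g(0) = mex{} = 0
g(1) = mex{} = 0
g(2) = mex{} = 0
g(3) = mex{} = 0
g(4) = mex{0} = 1
g(5) = mex{0} = 1
g(6) = mex{0} = 1
g(7) = mex{0} = 1
g(8) = mex{0,1} = 2
g(9) = mex{0,1} = 2
So g(9) = 2.

2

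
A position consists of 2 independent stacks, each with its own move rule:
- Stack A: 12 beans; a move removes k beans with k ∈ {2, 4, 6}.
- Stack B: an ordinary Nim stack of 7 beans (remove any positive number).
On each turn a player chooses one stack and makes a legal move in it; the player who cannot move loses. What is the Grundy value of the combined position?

5

For stack A, compute g(0), g(1), … with moves {2, 4, 6}:
k:     0  1  2  3  4  5  6  7  8  9 10 11 12
g(k):  0  0  1  1  2  2  3  3  0  0  1  1  2
So g(12) = 2.
Stack B is a plain Nim stack of size 7, so its Grundy value is 7.
By the Sprague-Grundy theorem, the Grundy value of a sum of independent games is the XOR of the component values.
Combined value = 2 ⊕ 7 = 5.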